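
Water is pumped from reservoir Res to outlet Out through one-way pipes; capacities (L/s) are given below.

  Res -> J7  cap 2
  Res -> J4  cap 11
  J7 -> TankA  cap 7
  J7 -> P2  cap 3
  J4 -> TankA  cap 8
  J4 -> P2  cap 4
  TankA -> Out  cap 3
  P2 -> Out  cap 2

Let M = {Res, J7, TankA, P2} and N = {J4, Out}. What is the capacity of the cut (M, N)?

Edges leaving {Res, J7, TankA, P2}: Res→J4 (11), TankA→Out (3), P2→Out (2).
Cut capacity = 11 + 3 + 2 = 16.

16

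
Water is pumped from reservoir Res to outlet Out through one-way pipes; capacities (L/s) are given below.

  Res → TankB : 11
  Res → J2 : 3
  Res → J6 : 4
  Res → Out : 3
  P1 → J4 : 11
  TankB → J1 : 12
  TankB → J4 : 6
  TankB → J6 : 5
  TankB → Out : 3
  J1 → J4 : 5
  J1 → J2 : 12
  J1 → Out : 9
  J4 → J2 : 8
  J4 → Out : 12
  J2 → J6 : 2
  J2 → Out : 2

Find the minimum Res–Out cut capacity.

Augment Res→Out: bottleneck 3, flow now 3.
Augment Res→TankB→Out: bottleneck 3, flow now 6.
Augment Res→J2→Out: bottleneck 2, flow now 8.
Augment Res→TankB→J1→Out: bottleneck 8, flow now 16.
No augmenting path remains; maximum flow = 16.
By max-flow min-cut, the minimum cut capacity equals the max flow.
In the residual graph, reachable from Res: {Res, J2, J6}.
Min-cut edges: Res→TankB (11), Res→Out (3), J2→Out (2); capacity 11 + 3 + 2 = 16.

16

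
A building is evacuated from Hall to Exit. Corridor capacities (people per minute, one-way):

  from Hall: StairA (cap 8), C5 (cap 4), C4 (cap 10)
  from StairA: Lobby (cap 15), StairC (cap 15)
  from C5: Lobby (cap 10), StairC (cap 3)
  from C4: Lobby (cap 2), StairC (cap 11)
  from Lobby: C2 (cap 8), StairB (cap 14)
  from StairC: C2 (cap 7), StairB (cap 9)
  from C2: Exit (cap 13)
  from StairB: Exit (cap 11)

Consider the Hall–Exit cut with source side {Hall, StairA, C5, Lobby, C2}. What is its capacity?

55

Edges leaving {Hall, StairA, C5, Lobby, C2}: Hall→C4 (10), StairA→StairC (15), C5→StairC (3), Lobby→StairB (14), C2→Exit (13).
Cut capacity = 10 + 15 + 3 + 14 + 13 = 55.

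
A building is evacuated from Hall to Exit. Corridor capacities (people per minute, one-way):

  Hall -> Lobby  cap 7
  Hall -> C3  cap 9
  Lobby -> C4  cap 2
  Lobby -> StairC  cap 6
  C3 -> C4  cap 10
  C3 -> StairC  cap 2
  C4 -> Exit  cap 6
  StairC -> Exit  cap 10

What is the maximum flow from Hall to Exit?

Augment Hall→Lobby→C4→Exit: bottleneck 2, flow now 2.
Augment Hall→Lobby→StairC→Exit: bottleneck 5, flow now 7.
Augment Hall→C3→C4→Exit: bottleneck 4, flow now 11.
Augment Hall→C3→StairC→Exit: bottleneck 2, flow now 13.
Augment Hall→C3→C4→Lobby→StairC→Exit: bottleneck 1, flow now 14. (uses reverse residual edge)
No augmenting path remains; maximum flow = 14.
In the residual graph, reachable from Hall: {Hall, Lobby, C3, C4}.
Min-cut edges: Lobby→StairC (6), C3→StairC (2), C4→Exit (6); capacity 6 + 2 + 6 = 14.
This cut is saturated, so no flow can exceed 14.

14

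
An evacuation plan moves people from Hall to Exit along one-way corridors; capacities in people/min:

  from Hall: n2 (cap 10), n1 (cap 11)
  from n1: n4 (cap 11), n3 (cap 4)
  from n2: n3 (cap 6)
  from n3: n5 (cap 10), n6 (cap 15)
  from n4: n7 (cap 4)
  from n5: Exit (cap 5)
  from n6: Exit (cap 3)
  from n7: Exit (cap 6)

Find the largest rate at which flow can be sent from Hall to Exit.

12

Augment Hall→n1→n3→n5→Exit: bottleneck 4, flow now 4.
Augment Hall→n1→n4→n7→Exit: bottleneck 4, flow now 8.
Augment Hall→n2→n3→n5→Exit: bottleneck 1, flow now 9.
Augment Hall→n2→n3→n6→Exit: bottleneck 3, flow now 12.
No augmenting path remains; maximum flow = 12.
In the residual graph, reachable from Hall: {Hall, n1, n2, n3, n4, n5, n6}.
Min-cut edges: n4→n7 (4), n5→Exit (5), n6→Exit (3); capacity 4 + 5 + 3 = 12.
This cut is saturated, so no flow can exceed 12.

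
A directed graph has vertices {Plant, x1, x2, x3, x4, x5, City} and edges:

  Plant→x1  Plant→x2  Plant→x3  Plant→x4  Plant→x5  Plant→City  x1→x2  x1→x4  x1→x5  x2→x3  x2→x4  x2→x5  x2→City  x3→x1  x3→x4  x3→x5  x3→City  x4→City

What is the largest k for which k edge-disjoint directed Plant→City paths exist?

Assign every edge capacity 1; by Menger, the answer equals the max flow.
Path Plant→City (+1); total 1.
Path Plant→x2→City (+1); total 2.
Path Plant→x3→City (+1); total 3.
Path Plant→x4→City (+1); total 4.
No residual Plant→City path; max flow = 4.
Certifying cut of size 4: {Plant→City, x2→City, x3→City, x4→City}.

4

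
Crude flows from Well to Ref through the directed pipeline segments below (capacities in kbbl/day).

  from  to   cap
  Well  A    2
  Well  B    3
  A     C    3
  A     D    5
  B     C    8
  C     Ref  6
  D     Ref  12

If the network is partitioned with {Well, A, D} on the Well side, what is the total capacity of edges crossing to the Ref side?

18

Edges leaving {Well, A, D}: Well→B (3), A→C (3), D→Ref (12).
Cut capacity = 3 + 3 + 12 = 18.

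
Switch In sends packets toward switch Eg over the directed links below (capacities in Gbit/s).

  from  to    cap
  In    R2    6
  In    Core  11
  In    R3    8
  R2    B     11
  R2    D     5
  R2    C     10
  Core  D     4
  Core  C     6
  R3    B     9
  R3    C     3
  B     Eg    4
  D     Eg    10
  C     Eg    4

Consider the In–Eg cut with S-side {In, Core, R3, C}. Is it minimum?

No — its capacity is 23, but the minimum cut has capacity 17.

Given cut capacity: 6 + 4 + 9 + 4 = 23.
Augment In→R2→B→Eg: bottleneck 4, flow now 4.
Augment In→R2→D→Eg: bottleneck 2, flow now 6.
Augment In→Core→D→Eg: bottleneck 4, flow now 10.
Augment In→Core→C→Eg: bottleneck 4, flow now 14.
Augment In→R3→B→R2→D→Eg: bottleneck 3, flow now 17. (uses reverse residual edge)
No augmenting path remains; maximum flow = 17.
In the residual graph, reachable from In: {In, R2, Core, R3, B, C}.
Min-cut edges: R2→D (5), Core→D (4), B→Eg (4), C→Eg (4); capacity 5 + 4 + 4 + 4 = 17.
Cut capacity 23 exceeds the max flow 17, so it is not minimum.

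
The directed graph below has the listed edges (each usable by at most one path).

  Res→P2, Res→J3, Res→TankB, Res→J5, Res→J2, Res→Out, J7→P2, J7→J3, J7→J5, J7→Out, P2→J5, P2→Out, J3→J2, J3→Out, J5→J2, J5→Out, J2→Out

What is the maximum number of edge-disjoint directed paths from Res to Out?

5

Assign every edge capacity 1; by Menger, the answer equals the max flow.
Path Res→Out (+1); total 1.
Path Res→P2→Out (+1); total 2.
Path Res→J3→Out (+1); total 3.
Path Res→J5→Out (+1); total 4.
Path Res→J2→Out (+1); total 5.
No residual Res→Out path; max flow = 5.
Certifying cut of size 5: {Res→J2, Res→J3, Res→J5, Res→Out, Res→P2}.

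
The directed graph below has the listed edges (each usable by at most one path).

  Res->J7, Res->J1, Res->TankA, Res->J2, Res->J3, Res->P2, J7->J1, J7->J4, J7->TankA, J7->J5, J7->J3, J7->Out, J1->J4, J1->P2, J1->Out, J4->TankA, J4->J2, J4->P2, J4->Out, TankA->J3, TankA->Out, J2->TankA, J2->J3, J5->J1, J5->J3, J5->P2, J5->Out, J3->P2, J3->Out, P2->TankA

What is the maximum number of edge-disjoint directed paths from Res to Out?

Assign every edge capacity 1; by Menger, the answer equals the max flow.
Path Res→J7→Out (+1); total 1.
Path Res→J1→Out (+1); total 2.
Path Res→TankA→Out (+1); total 3.
Path Res→J3→Out (+1); total 4.
No residual Res→Out path; max flow = 4.
Certifying cut of size 4: {J3→Out, Res→J1, Res→J7, TankA→Out}.

4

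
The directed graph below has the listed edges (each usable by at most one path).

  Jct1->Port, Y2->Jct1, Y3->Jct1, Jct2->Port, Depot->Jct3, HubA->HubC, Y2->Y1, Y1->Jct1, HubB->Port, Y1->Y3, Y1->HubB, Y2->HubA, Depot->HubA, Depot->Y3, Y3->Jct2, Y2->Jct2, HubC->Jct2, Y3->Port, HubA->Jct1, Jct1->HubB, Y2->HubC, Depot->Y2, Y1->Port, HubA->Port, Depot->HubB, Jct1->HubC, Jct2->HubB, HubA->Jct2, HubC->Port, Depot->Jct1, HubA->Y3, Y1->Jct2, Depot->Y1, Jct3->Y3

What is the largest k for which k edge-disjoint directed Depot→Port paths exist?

7

Assign every edge capacity 1; by Menger, the answer equals the max flow.
Path Depot→HubA→Port (+1); total 1.
Path Depot→Y3→Port (+1); total 2.
Path Depot→Y1→Port (+1); total 3.
Path Depot→Jct1→Port (+1); total 4.
Path Depot→HubB→Port (+1); total 5.
Path Depot→Y2→HubC→Port (+1); total 6.
Path Depot→Jct3→Y3→Jct2→Port (+1); total 7.
No residual Depot→Port path; max flow = 7.
Certifying cut of size 7: {Depot→HubA, Depot→HubB, Depot→Jct1, Depot→Jct3, Depot→Y1, Depot→Y2, Depot→Y3}.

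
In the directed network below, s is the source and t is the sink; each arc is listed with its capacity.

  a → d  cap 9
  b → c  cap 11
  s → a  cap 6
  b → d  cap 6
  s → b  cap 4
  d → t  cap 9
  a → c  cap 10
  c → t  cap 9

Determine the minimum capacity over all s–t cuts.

10

Augment s→a→c→t: bottleneck 6, flow now 6.
Augment s→b→c→t: bottleneck 3, flow now 9.
Augment s→b→d→t: bottleneck 1, flow now 10.
No augmenting path remains; maximum flow = 10.
By max-flow min-cut, the minimum cut capacity equals the max flow.
In the residual graph, reachable from s: {s}.
Min-cut edges: s→a (6), s→b (4); capacity 6 + 4 = 10.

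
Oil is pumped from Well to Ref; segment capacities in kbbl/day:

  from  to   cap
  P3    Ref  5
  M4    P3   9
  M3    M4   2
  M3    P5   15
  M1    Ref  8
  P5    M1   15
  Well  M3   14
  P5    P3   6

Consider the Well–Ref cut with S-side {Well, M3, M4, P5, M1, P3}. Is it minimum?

Given cut capacity: 8 + 5 = 13.
Augment Well→M3→M4→P3→Ref: bottleneck 2, flow now 2.
Augment Well→M3→P5→M1→Ref: bottleneck 8, flow now 10.
Augment Well→M3→P5→P3→Ref: bottleneck 3, flow now 13.
No augmenting path remains; maximum flow = 13.
Cut capacity 13 equals the max flow, so it is a minimum cut.

Yes — it is a minimum cut (capacity 13).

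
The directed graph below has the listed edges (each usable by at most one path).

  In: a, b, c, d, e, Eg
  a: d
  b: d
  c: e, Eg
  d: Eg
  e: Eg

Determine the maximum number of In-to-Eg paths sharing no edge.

4

Assign every edge capacity 1; by Menger, the answer equals the max flow.
Path In→Eg (+1); total 1.
Path In→c→Eg (+1); total 2.
Path In→d→Eg (+1); total 3.
Path In→e→Eg (+1); total 4.
No residual In→Eg path; max flow = 4.
Certifying cut of size 4: {In→Eg, In→c, In→e, d→Eg}.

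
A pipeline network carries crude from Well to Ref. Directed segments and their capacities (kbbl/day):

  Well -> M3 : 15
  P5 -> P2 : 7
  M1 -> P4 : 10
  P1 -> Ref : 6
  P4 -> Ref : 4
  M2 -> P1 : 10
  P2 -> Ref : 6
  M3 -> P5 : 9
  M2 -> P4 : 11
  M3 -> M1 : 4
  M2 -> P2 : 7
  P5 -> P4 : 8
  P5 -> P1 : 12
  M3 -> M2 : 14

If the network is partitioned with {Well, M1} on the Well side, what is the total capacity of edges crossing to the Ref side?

25

Edges leaving {Well, M1}: Well→M3 (15), M1→P4 (10).
Cut capacity = 15 + 10 = 25.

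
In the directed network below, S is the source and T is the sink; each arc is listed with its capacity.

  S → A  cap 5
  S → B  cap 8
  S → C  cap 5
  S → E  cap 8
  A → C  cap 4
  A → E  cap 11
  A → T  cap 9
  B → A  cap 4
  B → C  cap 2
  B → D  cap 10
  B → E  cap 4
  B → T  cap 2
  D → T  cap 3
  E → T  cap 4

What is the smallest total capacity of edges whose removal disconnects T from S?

Augment S→A→T: bottleneck 5, flow now 5.
Augment S→B→T: bottleneck 2, flow now 7.
Augment S→E→T: bottleneck 4, flow now 11.
Augment S→B→A→T: bottleneck 4, flow now 15.
Augment S→B→D→T: bottleneck 2, flow now 17.
No augmenting path remains; maximum flow = 17.
By max-flow min-cut, the minimum cut capacity equals the max flow.
In the residual graph, reachable from S: {S, C, E}.
Min-cut edges: S→A (5), S→B (8), E→T (4); capacity 5 + 8 + 4 = 17.

17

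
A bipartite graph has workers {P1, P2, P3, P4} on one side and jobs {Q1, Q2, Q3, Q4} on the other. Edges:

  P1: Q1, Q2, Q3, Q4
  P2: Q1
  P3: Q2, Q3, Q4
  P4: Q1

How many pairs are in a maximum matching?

Unit-capacity flow: source→left, listed edges, right→sink; max matching = max flow.
Augmenting path P1→Q1 (+1); matched 1.
Augmenting path P3→Q2 (+1); matched 2.
Augmenting path P2→Q1→P1→Q3 (+1); matched 3.
No augmenting path remains; maximum matching = 3.
König certificate: {P1, P3, Q1} is a vertex cover of size 3 (every listed pair touches it), so no matching can be larger.

3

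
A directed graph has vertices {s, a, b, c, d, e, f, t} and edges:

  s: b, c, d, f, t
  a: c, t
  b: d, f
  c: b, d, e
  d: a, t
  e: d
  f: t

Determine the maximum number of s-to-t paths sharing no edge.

Assign every edge capacity 1; by Menger, the answer equals the max flow.
Path s→t (+1); total 1.
Path s→d→t (+1); total 2.
Path s→f→t (+1); total 3.
Path s→b→d→a→t (+1); total 4.
No residual s→t path; max flow = 4.
Certifying cut of size 4: {d→a, d→t, f→t, s→t}.

4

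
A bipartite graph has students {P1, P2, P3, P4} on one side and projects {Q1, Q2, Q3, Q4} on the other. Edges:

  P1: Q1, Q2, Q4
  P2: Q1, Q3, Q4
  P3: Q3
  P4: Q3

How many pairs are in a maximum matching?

Unit-capacity flow: source→left, listed edges, right→sink; max matching = max flow.
Augmenting path P1→Q1 (+1); matched 1.
Augmenting path P2→Q3 (+1); matched 2.
Augmenting path P3→Q3→P2→Q4 (+1); matched 3.
No augmenting path remains; maximum matching = 3.
König certificate: {P1, P2, Q3} is a vertex cover of size 3 (every listed pair touches it), so no matching can be larger.

3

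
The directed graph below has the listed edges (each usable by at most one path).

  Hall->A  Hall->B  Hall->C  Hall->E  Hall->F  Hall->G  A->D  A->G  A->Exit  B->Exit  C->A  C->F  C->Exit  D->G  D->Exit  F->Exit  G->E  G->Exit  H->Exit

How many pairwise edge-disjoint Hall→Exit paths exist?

5

Assign every edge capacity 1; by Menger, the answer equals the max flow.
Path Hall→A→Exit (+1); total 1.
Path Hall→B→Exit (+1); total 2.
Path Hall→C→Exit (+1); total 3.
Path Hall→F→Exit (+1); total 4.
Path Hall→G→Exit (+1); total 5.
No residual Hall→Exit path; max flow = 5.
Certifying cut of size 5: {Hall→A, Hall→B, Hall→C, Hall→F, Hall→G}.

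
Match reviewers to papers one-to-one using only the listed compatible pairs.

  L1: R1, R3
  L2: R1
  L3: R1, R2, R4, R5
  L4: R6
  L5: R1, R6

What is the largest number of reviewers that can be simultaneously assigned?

4

Unit-capacity flow: source→left, listed edges, right→sink; max matching = max flow.
Augmenting path L1→R1 (+1); matched 1.
Augmenting path L3→R2 (+1); matched 2.
Augmenting path L4→R6 (+1); matched 3.
Augmenting path L2→R1→L1→R3 (+1); matched 4.
No augmenting path remains; maximum matching = 4.
König certificate: {L1, L3, R1, R6} is a vertex cover of size 4 (every listed pair touches it), so no matching can be larger.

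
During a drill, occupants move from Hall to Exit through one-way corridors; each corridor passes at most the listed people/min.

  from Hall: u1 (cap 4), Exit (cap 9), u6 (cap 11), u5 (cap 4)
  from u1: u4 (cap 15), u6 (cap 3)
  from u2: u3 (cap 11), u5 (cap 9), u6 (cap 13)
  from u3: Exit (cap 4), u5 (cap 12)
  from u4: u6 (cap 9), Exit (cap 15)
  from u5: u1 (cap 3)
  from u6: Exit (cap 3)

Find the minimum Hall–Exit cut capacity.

19

Augment Hall→Exit: bottleneck 9, flow now 9.
Augment Hall→u6→Exit: bottleneck 3, flow now 12.
Augment Hall→u1→u4→Exit: bottleneck 4, flow now 16.
Augment Hall→u5→u1→u4→Exit: bottleneck 3, flow now 19.
No augmenting path remains; maximum flow = 19.
By max-flow min-cut, the minimum cut capacity equals the max flow.
In the residual graph, reachable from Hall: {Hall, u5, u6}.
Min-cut edges: Hall→u1 (4), Hall→Exit (9), u5→u1 (3), u6→Exit (3); capacity 4 + 9 + 3 + 3 = 19.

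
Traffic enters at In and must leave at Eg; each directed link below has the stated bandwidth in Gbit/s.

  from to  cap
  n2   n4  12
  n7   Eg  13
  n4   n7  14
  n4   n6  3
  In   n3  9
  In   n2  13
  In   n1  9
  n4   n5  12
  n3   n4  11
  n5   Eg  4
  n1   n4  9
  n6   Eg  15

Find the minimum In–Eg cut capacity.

Augment In→n1→n4→n5→Eg: bottleneck 4, flow now 4.
Augment In→n1→n4→n6→Eg: bottleneck 3, flow now 7.
Augment In→n1→n4→n7→Eg: bottleneck 2, flow now 9.
Augment In→n2→n4→n7→Eg: bottleneck 11, flow now 20.
No augmenting path remains; maximum flow = 20.
By max-flow min-cut, the minimum cut capacity equals the max flow.
In the residual graph, reachable from In: {In, n1, n2, n3, n4, n5, n7}.
Min-cut edges: n4→n6 (3), n5→Eg (4), n7→Eg (13); capacity 3 + 4 + 13 = 20.

20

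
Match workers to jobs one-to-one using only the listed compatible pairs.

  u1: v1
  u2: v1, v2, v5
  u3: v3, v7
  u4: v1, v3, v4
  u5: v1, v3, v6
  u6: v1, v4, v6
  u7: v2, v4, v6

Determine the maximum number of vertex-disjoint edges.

Unit-capacity flow: source→left, listed edges, right→sink; max matching = max flow.
Augmenting path u1→v1 (+1); matched 1.
Augmenting path u2→v2 (+1); matched 2.
Augmenting path u3→v3 (+1); matched 3.
Augmenting path u4→v4 (+1); matched 4.
Augmenting path u5→v6 (+1); matched 5.
Augmenting path u7→v2→u2→v5 (+1); matched 6.
Augmenting path u6→v4→u4→v3→u3→v7 (+1); matched 7.
No augmenting path remains; maximum matching = 7.
König certificate: {u1, u2, u3, u4, u5, u6, u7} is a vertex cover of size 7 (every listed pair touches it), so no matching can be larger.

7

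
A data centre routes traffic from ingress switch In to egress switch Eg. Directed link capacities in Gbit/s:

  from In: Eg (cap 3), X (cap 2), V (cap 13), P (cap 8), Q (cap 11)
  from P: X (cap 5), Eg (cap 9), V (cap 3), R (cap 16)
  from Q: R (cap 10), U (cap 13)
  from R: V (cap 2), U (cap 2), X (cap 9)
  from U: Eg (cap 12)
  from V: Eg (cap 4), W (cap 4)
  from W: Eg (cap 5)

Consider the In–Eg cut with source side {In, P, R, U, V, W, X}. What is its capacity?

44

Edges leaving {In, P, R, U, V, W, X}: In→Q (11), In→Eg (3), P→Eg (9), U→Eg (12), V→Eg (4), W→Eg (5).
Cut capacity = 11 + 3 + 9 + 12 + 4 + 5 = 44.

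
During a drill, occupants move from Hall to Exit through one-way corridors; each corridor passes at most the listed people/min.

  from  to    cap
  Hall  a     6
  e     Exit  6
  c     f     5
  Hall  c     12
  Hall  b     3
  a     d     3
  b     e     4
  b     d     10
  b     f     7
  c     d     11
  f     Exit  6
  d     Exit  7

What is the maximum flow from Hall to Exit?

15

Augment Hall→a→d→Exit: bottleneck 3, flow now 3.
Augment Hall→b→d→Exit: bottleneck 3, flow now 6.
Augment Hall→c→d→Exit: bottleneck 1, flow now 7.
Augment Hall→c→f→Exit: bottleneck 5, flow now 12.
Augment Hall→c→d→b→e→Exit: bottleneck 3, flow now 15. (uses reverse residual edge)
No augmenting path remains; maximum flow = 15.
In the residual graph, reachable from Hall: {Hall, a, c, d}.
Min-cut edges: Hall→b (3), c→f (5), d→Exit (7); capacity 3 + 5 + 7 = 15.
This cut is saturated, so no flow can exceed 15.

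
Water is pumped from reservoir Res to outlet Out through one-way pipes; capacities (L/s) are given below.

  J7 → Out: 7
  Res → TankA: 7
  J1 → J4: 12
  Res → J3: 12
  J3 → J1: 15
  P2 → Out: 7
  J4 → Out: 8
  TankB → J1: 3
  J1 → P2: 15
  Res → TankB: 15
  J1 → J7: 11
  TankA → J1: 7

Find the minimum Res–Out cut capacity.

Augment Res→J3→J1→P2→Out: bottleneck 7, flow now 7.
Augment Res→J3→J1→J4→Out: bottleneck 5, flow now 12.
Augment Res→TankB→J1→J4→Out: bottleneck 3, flow now 15.
Augment Res→TankA→J1→J7→Out: bottleneck 7, flow now 22.
No augmenting path remains; maximum flow = 22.
By max-flow min-cut, the minimum cut capacity equals the max flow.
In the residual graph, reachable from Res: {Res, TankB}.
Min-cut edges: Res→J3 (12), Res→TankA (7), TankB→J1 (3); capacity 12 + 7 + 3 = 22.

22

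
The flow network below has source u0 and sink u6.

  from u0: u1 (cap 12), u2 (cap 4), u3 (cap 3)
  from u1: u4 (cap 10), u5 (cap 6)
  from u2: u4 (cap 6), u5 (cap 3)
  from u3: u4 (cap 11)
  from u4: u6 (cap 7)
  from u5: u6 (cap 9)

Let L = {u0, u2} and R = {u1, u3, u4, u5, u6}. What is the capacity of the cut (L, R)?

Edges leaving {u0, u2}: u0→u1 (12), u0→u3 (3), u2→u4 (6), u2→u5 (3).
Cut capacity = 12 + 3 + 6 + 3 = 24.

24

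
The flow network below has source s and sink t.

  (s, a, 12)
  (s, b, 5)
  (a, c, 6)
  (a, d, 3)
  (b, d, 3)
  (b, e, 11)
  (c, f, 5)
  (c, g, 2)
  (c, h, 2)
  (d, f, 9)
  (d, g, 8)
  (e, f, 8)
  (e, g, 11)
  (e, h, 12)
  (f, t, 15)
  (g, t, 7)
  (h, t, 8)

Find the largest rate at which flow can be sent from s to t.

14

Augment s→a→c→f→t: bottleneck 5, flow now 5.
Augment s→a→c→g→t: bottleneck 1, flow now 6.
Augment s→a→d→f→t: bottleneck 3, flow now 9.
Augment s→b→d→f→t: bottleneck 3, flow now 12.
Augment s→b→e→f→t: bottleneck 2, flow now 14.
No augmenting path remains; maximum flow = 14.
In the residual graph, reachable from s: {s, a}.
Min-cut edges: s→b (5), a→c (6), a→d (3); capacity 5 + 6 + 3 = 14.
This cut is saturated, so no flow can exceed 14.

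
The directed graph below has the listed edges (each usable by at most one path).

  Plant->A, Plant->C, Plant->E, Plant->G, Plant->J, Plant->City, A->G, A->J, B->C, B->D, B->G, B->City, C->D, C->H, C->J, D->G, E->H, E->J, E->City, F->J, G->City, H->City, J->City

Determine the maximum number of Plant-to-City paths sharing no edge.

Assign every edge capacity 1; by Menger, the answer equals the max flow.
Path Plant→City (+1); total 1.
Path Plant→E→City (+1); total 2.
Path Plant→G→City (+1); total 3.
Path Plant→J→City (+1); total 4.
Path Plant→C→H→City (+1); total 5.
No residual Plant→City path; max flow = 5.
Certifying cut of size 5: {G→City, J→City, Plant→C, Plant→City, Plant→E}.

5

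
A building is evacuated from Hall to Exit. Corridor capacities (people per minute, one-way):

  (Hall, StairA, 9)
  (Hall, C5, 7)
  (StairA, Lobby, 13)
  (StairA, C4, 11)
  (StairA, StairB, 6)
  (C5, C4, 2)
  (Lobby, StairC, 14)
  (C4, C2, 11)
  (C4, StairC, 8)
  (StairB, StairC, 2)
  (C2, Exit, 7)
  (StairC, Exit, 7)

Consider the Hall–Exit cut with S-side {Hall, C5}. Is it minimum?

Given cut capacity: 9 + 2 = 11.
Augment Hall→StairA→Lobby→StairC→Exit: bottleneck 7, flow now 7.
Augment Hall→StairA→C4→C2→Exit: bottleneck 2, flow now 9.
Augment Hall→C5→C4→C2→Exit: bottleneck 2, flow now 11.
No augmenting path remains; maximum flow = 11.
Cut capacity 11 equals the max flow, so it is a minimum cut.

Yes — it is a minimum cut (capacity 11).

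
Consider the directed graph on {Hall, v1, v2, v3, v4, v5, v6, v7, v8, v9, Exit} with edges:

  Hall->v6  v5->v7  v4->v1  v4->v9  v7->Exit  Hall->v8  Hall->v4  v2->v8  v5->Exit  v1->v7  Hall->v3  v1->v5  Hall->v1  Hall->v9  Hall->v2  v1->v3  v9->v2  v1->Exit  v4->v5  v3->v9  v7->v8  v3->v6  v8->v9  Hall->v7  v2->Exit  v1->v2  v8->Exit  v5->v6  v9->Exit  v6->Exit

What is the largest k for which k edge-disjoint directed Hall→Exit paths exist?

Assign every edge capacity 1; by Menger, the answer equals the max flow.
Path Hall→v1→Exit (+1); total 1.
Path Hall→v2→Exit (+1); total 2.
Path Hall→v6→Exit (+1); total 3.
Path Hall→v7→Exit (+1); total 4.
Path Hall→v8→Exit (+1); total 5.
Path Hall→v9→Exit (+1); total 6.
Path Hall→v4→v5→Exit (+1); total 7.
No residual Hall→Exit path; max flow = 7.
Certifying cut of size 7: {Hall→v1, Hall→v4, Hall→v7, v2→Exit, v6→Exit, v8→Exit, v9→Exit}.

7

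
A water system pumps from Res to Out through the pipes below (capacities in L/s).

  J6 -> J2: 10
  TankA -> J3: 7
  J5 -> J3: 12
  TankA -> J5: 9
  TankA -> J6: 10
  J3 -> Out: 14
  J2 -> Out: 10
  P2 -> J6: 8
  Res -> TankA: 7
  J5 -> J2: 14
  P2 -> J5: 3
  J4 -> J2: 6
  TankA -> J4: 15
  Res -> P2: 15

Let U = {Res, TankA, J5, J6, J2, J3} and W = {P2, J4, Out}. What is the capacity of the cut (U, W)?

Edges leaving {Res, TankA, J5, J6, J2, J3}: Res→P2 (15), TankA→J4 (15), J2→Out (10), J3→Out (14).
Cut capacity = 15 + 15 + 10 + 14 = 54.

54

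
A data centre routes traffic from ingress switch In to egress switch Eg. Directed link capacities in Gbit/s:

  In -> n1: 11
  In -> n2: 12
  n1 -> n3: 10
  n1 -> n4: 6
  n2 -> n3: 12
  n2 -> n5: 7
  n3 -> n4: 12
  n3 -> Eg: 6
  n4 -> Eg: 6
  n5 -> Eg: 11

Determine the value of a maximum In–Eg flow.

19

Augment In→n1→n3→Eg: bottleneck 6, flow now 6.
Augment In→n1→n4→Eg: bottleneck 5, flow now 11.
Augment In→n2→n5→Eg: bottleneck 7, flow now 18.
Augment In→n2→n3→n4→Eg: bottleneck 1, flow now 19.
No augmenting path remains; maximum flow = 19.
In the residual graph, reachable from In: {In, n1, n2, n3, n4}.
Min-cut edges: n2→n5 (7), n3→Eg (6), n4→Eg (6); capacity 7 + 6 + 6 = 19.
This cut is saturated, so no flow can exceed 19.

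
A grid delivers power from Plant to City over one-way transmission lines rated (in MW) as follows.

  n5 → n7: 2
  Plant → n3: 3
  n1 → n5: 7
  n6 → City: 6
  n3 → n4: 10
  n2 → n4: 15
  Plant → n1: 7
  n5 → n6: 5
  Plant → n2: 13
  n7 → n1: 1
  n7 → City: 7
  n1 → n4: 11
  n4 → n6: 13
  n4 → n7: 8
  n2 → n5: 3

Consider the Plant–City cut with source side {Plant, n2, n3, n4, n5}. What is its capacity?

Edges leaving {Plant, n2, n3, n4, n5}: Plant→n1 (7), n4→n6 (13), n4→n7 (8), n5→n6 (5), n5→n7 (2).
Cut capacity = 7 + 13 + 8 + 5 + 2 = 35.

35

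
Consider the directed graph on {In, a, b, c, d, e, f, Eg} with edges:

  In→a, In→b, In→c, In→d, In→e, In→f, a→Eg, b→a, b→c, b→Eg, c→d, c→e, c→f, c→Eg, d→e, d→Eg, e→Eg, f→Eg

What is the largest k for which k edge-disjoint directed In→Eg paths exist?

Assign every edge capacity 1; by Menger, the answer equals the max flow.
Path In→a→Eg (+1); total 1.
Path In→b→Eg (+1); total 2.
Path In→c→Eg (+1); total 3.
Path In→d→Eg (+1); total 4.
Path In→e→Eg (+1); total 5.
Path In→f→Eg (+1); total 6.
No residual In→Eg path; max flow = 6.
Certifying cut of size 6: {In→a, In→b, In→c, In→d, In→e, In→f}.

6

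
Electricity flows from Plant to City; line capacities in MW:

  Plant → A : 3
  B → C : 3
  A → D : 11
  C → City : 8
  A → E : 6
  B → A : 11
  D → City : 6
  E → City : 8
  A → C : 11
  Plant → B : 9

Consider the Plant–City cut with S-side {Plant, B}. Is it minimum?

No — its capacity is 17, but the minimum cut has capacity 12.

Given cut capacity: 3 + 11 + 3 = 17.
Augment Plant→A→C→City: bottleneck 3, flow now 3.
Augment Plant→B→C→City: bottleneck 3, flow now 6.
Augment Plant→B→A→C→City: bottleneck 2, flow now 8.
Augment Plant→B→A→D→City: bottleneck 4, flow now 12.
No augmenting path remains; maximum flow = 12.
In the residual graph, reachable from Plant: {Plant}.
Min-cut edges: Plant→A (3), Plant→B (9); capacity 3 + 9 = 12.
Cut capacity 17 exceeds the max flow 12, so it is not minimum.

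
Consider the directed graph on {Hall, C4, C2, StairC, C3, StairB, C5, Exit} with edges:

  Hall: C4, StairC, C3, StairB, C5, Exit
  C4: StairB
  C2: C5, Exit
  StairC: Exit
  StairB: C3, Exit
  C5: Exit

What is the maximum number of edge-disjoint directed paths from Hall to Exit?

Assign every edge capacity 1; by Menger, the answer equals the max flow.
Path Hall→Exit (+1); total 1.
Path Hall→StairC→Exit (+1); total 2.
Path Hall→StairB→Exit (+1); total 3.
Path Hall→C5→Exit (+1); total 4.
No residual Hall→Exit path; max flow = 4.
Certifying cut of size 4: {Hall→C5, Hall→Exit, Hall→StairC, StairB→Exit}.

4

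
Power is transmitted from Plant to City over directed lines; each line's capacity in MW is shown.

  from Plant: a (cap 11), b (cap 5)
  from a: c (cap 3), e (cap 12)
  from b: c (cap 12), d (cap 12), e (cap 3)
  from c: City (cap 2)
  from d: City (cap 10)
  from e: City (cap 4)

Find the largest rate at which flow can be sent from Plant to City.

Augment Plant→a→c→City: bottleneck 2, flow now 2.
Augment Plant→a→e→City: bottleneck 4, flow now 6.
Augment Plant→b→d→City: bottleneck 5, flow now 11.
No augmenting path remains; maximum flow = 11.
In the residual graph, reachable from Plant: {Plant, a, c, e}.
Min-cut edges: Plant→b (5), c→City (2), e→City (4); capacity 5 + 2 + 4 = 11.
This cut is saturated, so no flow can exceed 11.

11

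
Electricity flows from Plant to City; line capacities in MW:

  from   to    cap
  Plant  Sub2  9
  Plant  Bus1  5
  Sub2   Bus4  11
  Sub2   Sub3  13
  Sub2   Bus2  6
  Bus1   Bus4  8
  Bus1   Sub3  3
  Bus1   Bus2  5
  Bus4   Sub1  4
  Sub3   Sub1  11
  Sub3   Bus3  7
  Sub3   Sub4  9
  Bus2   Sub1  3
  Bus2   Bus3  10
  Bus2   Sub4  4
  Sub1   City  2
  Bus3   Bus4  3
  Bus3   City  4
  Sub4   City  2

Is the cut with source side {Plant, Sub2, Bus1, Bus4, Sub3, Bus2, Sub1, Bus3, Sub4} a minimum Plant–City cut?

Yes — it is a minimum cut (capacity 8).

Given cut capacity: 2 + 4 + 2 = 8.
Augment Plant→Sub2→Bus4→Sub1→City: bottleneck 2, flow now 2.
Augment Plant→Sub2→Sub3→Bus3→City: bottleneck 4, flow now 6.
Augment Plant→Sub2→Sub3→Sub4→City: bottleneck 2, flow now 8.
No augmenting path remains; maximum flow = 8.
Cut capacity 8 equals the max flow, so it is a minimum cut.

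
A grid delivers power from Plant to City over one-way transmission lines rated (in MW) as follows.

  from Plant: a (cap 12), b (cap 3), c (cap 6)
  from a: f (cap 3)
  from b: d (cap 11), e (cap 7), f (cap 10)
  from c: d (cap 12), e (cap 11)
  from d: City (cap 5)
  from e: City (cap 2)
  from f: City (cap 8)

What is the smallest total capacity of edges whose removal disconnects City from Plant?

12

Augment Plant→a→f→City: bottleneck 3, flow now 3.
Augment Plant→b→d→City: bottleneck 3, flow now 6.
Augment Plant→c→d→City: bottleneck 2, flow now 8.
Augment Plant→c→e→City: bottleneck 2, flow now 10.
Augment Plant→c→d→b→f→City: bottleneck 2, flow now 12. (uses reverse residual edge)
No augmenting path remains; maximum flow = 12.
By max-flow min-cut, the minimum cut capacity equals the max flow.
In the residual graph, reachable from Plant: {Plant, a}.
Min-cut edges: Plant→b (3), Plant→c (6), a→f (3); capacity 3 + 6 + 3 = 12.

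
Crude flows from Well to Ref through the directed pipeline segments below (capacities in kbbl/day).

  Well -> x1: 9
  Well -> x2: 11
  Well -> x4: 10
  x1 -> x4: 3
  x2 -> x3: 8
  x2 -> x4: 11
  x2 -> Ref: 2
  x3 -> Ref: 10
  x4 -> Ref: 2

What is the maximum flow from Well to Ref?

12

Augment Well→x2→Ref: bottleneck 2, flow now 2.
Augment Well→x4→Ref: bottleneck 2, flow now 4.
Augment Well→x2→x3→Ref: bottleneck 8, flow now 12.
No augmenting path remains; maximum flow = 12.
In the residual graph, reachable from Well: {Well, x1, x2, x4}.
Min-cut edges: x2→x3 (8), x2→Ref (2), x4→Ref (2); capacity 8 + 2 + 2 = 12.
This cut is saturated, so no flow can exceed 12.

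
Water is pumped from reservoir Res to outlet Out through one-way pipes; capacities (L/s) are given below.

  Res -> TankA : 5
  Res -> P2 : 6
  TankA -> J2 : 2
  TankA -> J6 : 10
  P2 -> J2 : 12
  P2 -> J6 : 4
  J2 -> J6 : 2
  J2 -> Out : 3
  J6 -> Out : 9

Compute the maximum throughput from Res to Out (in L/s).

11

Augment Res→TankA→J2→Out: bottleneck 2, flow now 2.
Augment Res→TankA→J6→Out: bottleneck 3, flow now 5.
Augment Res→P2→J2→Out: bottleneck 1, flow now 6.
Augment Res→P2→J6→Out: bottleneck 4, flow now 10.
Augment Res→P2→J2→J6→Out: bottleneck 1, flow now 11.
No augmenting path remains; maximum flow = 11.
In the residual graph, reachable from Res: {Res}.
Min-cut edges: Res→TankA (5), Res→P2 (6); capacity 5 + 6 = 11.
This cut is saturated, so no flow can exceed 11.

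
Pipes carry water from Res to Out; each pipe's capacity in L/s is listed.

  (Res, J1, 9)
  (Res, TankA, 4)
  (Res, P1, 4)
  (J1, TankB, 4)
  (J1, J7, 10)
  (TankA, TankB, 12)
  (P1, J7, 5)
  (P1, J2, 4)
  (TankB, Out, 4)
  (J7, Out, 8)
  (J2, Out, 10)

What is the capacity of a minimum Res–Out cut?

16

Augment Res→J1→TankB→Out: bottleneck 4, flow now 4.
Augment Res→J1→J7→Out: bottleneck 5, flow now 9.
Augment Res→P1→J7→Out: bottleneck 3, flow now 12.
Augment Res→P1→J2→Out: bottleneck 1, flow now 13.
Augment Res→TankA→TankB→J1→J7→P1→J2→Out: bottleneck 3, flow now 16. (uses reverse residual edge)
No augmenting path remains; maximum flow = 16.
By max-flow min-cut, the minimum cut capacity equals the max flow.
In the residual graph, reachable from Res: {Res, J1, TankA, TankB, J7}.
Min-cut edges: Res→P1 (4), TankB→Out (4), J7→Out (8); capacity 4 + 4 + 8 = 16.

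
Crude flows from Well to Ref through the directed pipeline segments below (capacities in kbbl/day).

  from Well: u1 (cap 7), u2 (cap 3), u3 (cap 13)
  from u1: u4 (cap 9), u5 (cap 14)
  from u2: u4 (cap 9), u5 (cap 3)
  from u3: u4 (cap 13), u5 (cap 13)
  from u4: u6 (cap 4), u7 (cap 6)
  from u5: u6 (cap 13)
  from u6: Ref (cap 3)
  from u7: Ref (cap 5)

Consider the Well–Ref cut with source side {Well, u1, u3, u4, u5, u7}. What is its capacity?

25

Edges leaving {Well, u1, u3, u4, u5, u7}: Well→u2 (3), u4→u6 (4), u5→u6 (13), u7→Ref (5).
Cut capacity = 3 + 4 + 13 + 5 = 25.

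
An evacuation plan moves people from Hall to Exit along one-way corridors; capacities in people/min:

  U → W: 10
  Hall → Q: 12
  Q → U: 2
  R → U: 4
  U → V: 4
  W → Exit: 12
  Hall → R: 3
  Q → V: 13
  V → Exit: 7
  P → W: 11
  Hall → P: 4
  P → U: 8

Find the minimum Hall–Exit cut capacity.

Augment Hall→P→W→Exit: bottleneck 4, flow now 4.
Augment Hall→Q→V→Exit: bottleneck 7, flow now 11.
Augment Hall→Q→U→W→Exit: bottleneck 2, flow now 13.
Augment Hall→R→U→W→Exit: bottleneck 3, flow now 16.
No augmenting path remains; maximum flow = 16.
By max-flow min-cut, the minimum cut capacity equals the max flow.
In the residual graph, reachable from Hall: {Hall, Q, V}.
Min-cut edges: Hall→P (4), Hall→R (3), Q→U (2), V→Exit (7); capacity 4 + 3 + 2 + 7 = 16.

16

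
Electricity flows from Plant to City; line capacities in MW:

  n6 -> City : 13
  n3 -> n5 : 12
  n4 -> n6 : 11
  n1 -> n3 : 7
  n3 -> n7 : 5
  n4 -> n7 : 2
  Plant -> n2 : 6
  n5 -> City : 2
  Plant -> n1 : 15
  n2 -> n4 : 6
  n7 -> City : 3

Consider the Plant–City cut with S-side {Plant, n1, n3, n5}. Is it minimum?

No — its capacity is 13, but the minimum cut has capacity 11.

Given cut capacity: 6 + 5 + 2 = 13.
Augment Plant→n1→n3→n5→City: bottleneck 2, flow now 2.
Augment Plant→n1→n3→n7→City: bottleneck 3, flow now 5.
Augment Plant→n2→n4→n6→City: bottleneck 6, flow now 11.
No augmenting path remains; maximum flow = 11.
In the residual graph, reachable from Plant: {Plant, n1, n3, n5, n7}.
Min-cut edges: Plant→n2 (6), n5→City (2), n7→City (3); capacity 6 + 2 + 3 = 11.
Cut capacity 13 exceeds the max flow 11, so it is not minimum.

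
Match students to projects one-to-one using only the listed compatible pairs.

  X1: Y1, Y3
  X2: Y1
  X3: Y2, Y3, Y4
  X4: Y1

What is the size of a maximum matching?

Unit-capacity flow: source→left, listed edges, right→sink; max matching = max flow.
Augmenting path X1→Y1 (+1); matched 1.
Augmenting path X3→Y2 (+1); matched 2.
Augmenting path X2→Y1→X1→Y3 (+1); matched 3.
No augmenting path remains; maximum matching = 3.
König certificate: {X1, X3, Y1} is a vertex cover of size 3 (every listed pair touches it), so no matching can be larger.

3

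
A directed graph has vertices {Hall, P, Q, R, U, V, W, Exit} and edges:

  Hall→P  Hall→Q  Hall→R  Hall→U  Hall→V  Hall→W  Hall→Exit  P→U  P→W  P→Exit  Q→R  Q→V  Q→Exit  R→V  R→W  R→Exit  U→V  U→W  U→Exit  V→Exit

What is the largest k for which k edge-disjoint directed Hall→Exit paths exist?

6

Assign every edge capacity 1; by Menger, the answer equals the max flow.
Path Hall→Exit (+1); total 1.
Path Hall→P→Exit (+1); total 2.
Path Hall→Q→Exit (+1); total 3.
Path Hall→R→Exit (+1); total 4.
Path Hall→U→Exit (+1); total 5.
Path Hall→V→Exit (+1); total 6.
No residual Hall→Exit path; max flow = 6.
Certifying cut of size 6: {Hall→Exit, Hall→P, Hall→Q, Hall→R, Hall→U, Hall→V}.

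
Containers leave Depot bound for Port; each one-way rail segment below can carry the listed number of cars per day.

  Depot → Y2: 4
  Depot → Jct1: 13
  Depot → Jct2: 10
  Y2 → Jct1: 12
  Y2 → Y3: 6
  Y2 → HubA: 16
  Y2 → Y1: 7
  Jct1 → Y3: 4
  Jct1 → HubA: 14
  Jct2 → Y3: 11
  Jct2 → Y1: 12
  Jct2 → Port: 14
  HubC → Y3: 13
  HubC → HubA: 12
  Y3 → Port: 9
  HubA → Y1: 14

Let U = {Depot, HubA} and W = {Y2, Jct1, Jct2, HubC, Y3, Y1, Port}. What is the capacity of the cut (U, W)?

41

Edges leaving {Depot, HubA}: Depot→Y2 (4), Depot→Jct1 (13), Depot→Jct2 (10), HubA→Y1 (14).
Cut capacity = 4 + 13 + 10 + 14 = 41.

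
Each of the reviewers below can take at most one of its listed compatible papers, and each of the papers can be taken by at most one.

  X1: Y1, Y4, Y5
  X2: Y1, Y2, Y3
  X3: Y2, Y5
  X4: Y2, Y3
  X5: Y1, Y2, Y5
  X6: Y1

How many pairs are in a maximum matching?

5

Unit-capacity flow: source→left, listed edges, right→sink; max matching = max flow.
Augmenting path X1→Y1 (+1); matched 1.
Augmenting path X2→Y2 (+1); matched 2.
Augmenting path X3→Y5 (+1); matched 3.
Augmenting path X4→Y3 (+1); matched 4.
Augmenting path X5→Y1→X1→Y4 (+1); matched 5.
No augmenting path remains; maximum matching = 5.
König certificate: {X1, Y1, Y2, Y3, Y5} is a vertex cover of size 5 (every listed pair touches it), so no matching can be larger.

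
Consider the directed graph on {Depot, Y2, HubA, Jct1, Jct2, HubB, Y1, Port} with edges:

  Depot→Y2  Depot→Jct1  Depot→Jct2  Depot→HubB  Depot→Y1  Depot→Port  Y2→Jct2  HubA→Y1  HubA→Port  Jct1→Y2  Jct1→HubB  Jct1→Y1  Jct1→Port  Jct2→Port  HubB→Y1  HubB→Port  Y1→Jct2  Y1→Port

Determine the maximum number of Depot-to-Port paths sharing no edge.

Assign every edge capacity 1; by Menger, the answer equals the max flow.
Path Depot→Port (+1); total 1.
Path Depot→Jct1→Port (+1); total 2.
Path Depot→Jct2→Port (+1); total 3.
Path Depot→HubB→Port (+1); total 4.
Path Depot→Y1→Port (+1); total 5.
No residual Depot→Port path; max flow = 5.
Certifying cut of size 5: {Depot→HubB, Depot→Jct1, Depot→Port, Depot→Y1, Jct2→Port}.

5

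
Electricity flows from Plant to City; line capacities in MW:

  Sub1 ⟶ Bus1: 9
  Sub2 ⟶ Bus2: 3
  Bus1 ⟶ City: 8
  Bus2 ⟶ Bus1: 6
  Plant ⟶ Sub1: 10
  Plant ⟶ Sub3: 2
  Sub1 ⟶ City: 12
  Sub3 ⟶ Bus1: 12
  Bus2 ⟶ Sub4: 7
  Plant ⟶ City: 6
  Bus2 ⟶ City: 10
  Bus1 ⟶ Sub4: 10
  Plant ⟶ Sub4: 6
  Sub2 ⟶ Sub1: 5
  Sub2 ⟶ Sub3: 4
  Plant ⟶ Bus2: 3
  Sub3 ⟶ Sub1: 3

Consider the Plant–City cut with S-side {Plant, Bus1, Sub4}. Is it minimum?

No — its capacity is 29, but the minimum cut has capacity 21.

Given cut capacity: 2 + 10 + 3 + 6 + 8 = 29.
Augment Plant→City: bottleneck 6, flow now 6.
Augment Plant→Sub1→City: bottleneck 10, flow now 16.
Augment Plant→Bus2→City: bottleneck 3, flow now 19.
Augment Plant→Sub3→Sub1→City: bottleneck 2, flow now 21.
No augmenting path remains; maximum flow = 21.
In the residual graph, reachable from Plant: {Plant, Sub4}.
Min-cut edges: Plant→Sub3 (2), Plant→Sub1 (10), Plant→Bus2 (3), Plant→City (6); capacity 2 + 10 + 3 + 6 = 21.
Cut capacity 29 exceeds the max flow 21, so it is not minimum.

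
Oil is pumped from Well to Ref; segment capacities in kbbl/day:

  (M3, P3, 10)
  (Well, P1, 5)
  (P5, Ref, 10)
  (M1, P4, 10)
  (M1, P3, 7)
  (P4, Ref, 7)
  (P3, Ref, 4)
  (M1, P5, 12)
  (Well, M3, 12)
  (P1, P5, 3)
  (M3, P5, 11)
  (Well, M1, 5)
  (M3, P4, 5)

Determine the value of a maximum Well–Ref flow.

20

Augment Well→P1→P5→Ref: bottleneck 3, flow now 3.
Augment Well→M1→P3→Ref: bottleneck 4, flow now 7.
Augment Well→M1→P5→Ref: bottleneck 1, flow now 8.
Augment Well→M3→P5→Ref: bottleneck 6, flow now 14.
Augment Well→M3→P4→Ref: bottleneck 5, flow now 19.
Augment Well→M3→P3→M1→P4→Ref: bottleneck 1, flow now 20. (uses reverse residual edge)
No augmenting path remains; maximum flow = 20.
In the residual graph, reachable from Well: {Well, P1}.
Min-cut edges: Well→M1 (5), Well→M3 (12), P1→P5 (3); capacity 5 + 12 + 3 = 20.
This cut is saturated, so no flow can exceed 20.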